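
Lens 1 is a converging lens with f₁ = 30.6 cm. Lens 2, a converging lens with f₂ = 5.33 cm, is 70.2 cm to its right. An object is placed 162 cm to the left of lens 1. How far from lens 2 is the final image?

Lens 1: 1/d_i1 = 1/f₁ − 1/d_o1 = 1/(30.6) − 1/(162) = 0.02651, so d_i1 = 37.73 cm.
The intermediate image is 37.73 cm to the right of lens 1, which is 70.2 − (37.73) = 32.47 cm to the left of lens 2, so d_o2 = +32.47 cm.
Lens 2: 1/d_i2 = 1/f₂ − 1/d_o2 = 1/(5.33) − 1/(32.47) = 0.1568, so d_i2 = 6.38 cm.
The final image is real, 6.38 cm to the right of lens 2 (overall magnification ≈ 0.046).

6.38 cm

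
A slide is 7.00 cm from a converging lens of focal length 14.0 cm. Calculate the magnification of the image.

m = +2.00

1/d_i = 1/f − 1/d_o = 1/(14.00) − 1/(7.00) = -0.07143, so d_i = -14.00 cm.
m = −d_i/d_o = −(-14.00)/(7.00) = +2.00.
The image is virtual, upright and enlarged, on the same side as the object.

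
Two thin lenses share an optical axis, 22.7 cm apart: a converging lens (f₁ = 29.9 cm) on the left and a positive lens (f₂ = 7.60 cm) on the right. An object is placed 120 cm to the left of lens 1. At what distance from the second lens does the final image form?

5.26 cm

Lens 1: 1/d_i1 = 1/f₁ − 1/d_o1 = 1/(29.9) − 1/(120) = 0.02511, so d_i1 = 39.82 cm.
The intermediate image is 39.82 cm to the right of lens 1, which lies 17.12 cm to the right of lens 2 — a virtual object — so d_o2 = −17.12 cm.
Lens 2: 1/d_i2 = 1/f₂ − 1/d_o2 = 1/(7.60) − 1/(-17.12) = 0.1900, so d_i2 = 5.26 cm.
The final image is real, 5.26 cm to the right of lens 2 (overall magnification ≈ -0.10).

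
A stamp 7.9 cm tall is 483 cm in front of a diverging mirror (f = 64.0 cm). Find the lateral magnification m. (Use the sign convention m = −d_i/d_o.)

m = +0.117

For a diverging mirror, f = -64.0 cm.
1/d_i = 1/f − 1/d_o = 1/(-64.00) − 1/(483) = -0.01770, so d_i = -56.51 cm.
m = −d_i/d_o = −(-56.51)/(483) = +0.117.
The image is virtual, upright and reduced, behind the mirror.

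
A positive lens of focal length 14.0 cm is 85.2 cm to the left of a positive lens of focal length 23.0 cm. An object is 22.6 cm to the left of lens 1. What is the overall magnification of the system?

m = +1.47

Lens 1: 1/d_i1 = 1/(14.0) − 1/(22.6) = 0.02718, so d_i1 = 36.79 cm; m₁ = −d_i1/d_o1 = -1.628.
d_o2 = 85.2 − (36.79) = 48.41 cm.
Lens 2: 1/d_i2 = 1/(23.0) − 1/(48.41) = 0.02282, so d_i2 = 43.82 cm; m₂ = −d_i2/d_o2 = -0.9052.
m = m₁·m₂ = (-1.628)(-0.9052) = +1.47.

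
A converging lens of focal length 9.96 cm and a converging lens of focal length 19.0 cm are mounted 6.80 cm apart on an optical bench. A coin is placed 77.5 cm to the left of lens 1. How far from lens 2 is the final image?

3.72 cm

Lens 1: 1/d_i1 = 1/f₁ − 1/d_o1 = 1/(9.96) − 1/(77.5) = 0.08750, so d_i1 = 11.43 cm.
The intermediate image is 11.43 cm to the right of lens 1, which lies 4.630 cm to the right of lens 2 — a virtual object — so d_o2 = −4.630 cm.
Lens 2: 1/d_i2 = 1/f₂ − 1/d_o2 = 1/(19.0) − 1/(-4.630) = 0.2686, so d_i2 = 3.72 cm.
The final image is real, 3.72 cm to the right of lens 2 (overall magnification ≈ -0.12).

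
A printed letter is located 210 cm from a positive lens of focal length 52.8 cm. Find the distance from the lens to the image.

Lens equation: 1/q = 1/f − 1/p = 1/(52.80) − 1/(210) = 0.01894 − 0.004762 = 0.01418, so q = 70.5 cm.
The image is real, inverted and reduced, on the far side of the lens.

70.5 cm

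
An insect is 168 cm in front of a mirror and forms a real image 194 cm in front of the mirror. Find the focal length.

Real image ⇒ d_i = +194 cm.
1/f = 1/d_o + 1/d_i = 1/(168) + 1/(194) = 0.01111, so f = 90.0 cm.
Since f is positive, the mirror is concave.

f = 90.0 cm (concave)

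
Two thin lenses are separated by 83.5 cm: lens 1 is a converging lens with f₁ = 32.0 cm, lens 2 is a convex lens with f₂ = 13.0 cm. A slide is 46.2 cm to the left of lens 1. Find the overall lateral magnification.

Lens 1: 1/d_i1 = 1/(32.0) − 1/(46.2) = 0.009605, so d_i1 = 104.1 cm; m₁ = −d_i1/d_o1 = -2.253.
d_o2 = 83.5 − (104.1) = -20.60 cm (virtual object).
Lens 2: 1/d_i2 = 1/(13.0) − 1/(-20.60) = 0.1255, so d_i2 = 7.970 cm; m₂ = −d_i2/d_o2 = +0.3869.
m = m₁·m₂ = (-2.253)(+0.3869) = -0.872.

m = -0.872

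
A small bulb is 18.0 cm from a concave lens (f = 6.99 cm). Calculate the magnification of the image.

For a concave lens, f = -6.99 cm.
1/d_i = 1/f − 1/d_o = 1/(-6.990) − 1/(18.0) = -0.1986, so d_i = -5.035 cm.
m = −d_i/d_o = −(-5.035)/(18.0) = +0.280.
The image is virtual, upright and reduced, on the same side as the object.

m = +0.280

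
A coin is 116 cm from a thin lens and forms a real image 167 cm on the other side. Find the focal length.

f = 68.5 cm (converging)

Real image ⇒ d_i = +167 cm.
1/f = 1/d_o + 1/d_i = 1/(116) + 1/(167) = 0.01461, so f = 68.5 cm.
Since f is positive, the thin lens is converging.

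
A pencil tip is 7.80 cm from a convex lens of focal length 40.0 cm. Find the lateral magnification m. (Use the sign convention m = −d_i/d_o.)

m = +1.24

1/d_i = 1/f − 1/d_o = 1/(40.00) − 1/(7.80) = -0.1032, so d_i = -9.689 cm.
m = −d_i/d_o = −(-9.689)/(7.80) = +1.24.
The image is virtual, upright and enlarged, on the same side as the object.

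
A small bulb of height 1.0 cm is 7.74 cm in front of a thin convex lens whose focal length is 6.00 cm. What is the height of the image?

1/d_i = 1/f − 1/d_o = 1/(6.000) − 1/(7.74) = 0.03747, so d_i = 26.69 cm.
m = −d_i/d_o = -3.448.
|h_i| = |m|·h_o = 3.448 × 1.0 = 3.45 cm. The image is real, inverted and enlarged, on the far side of the lens.

3.45 cm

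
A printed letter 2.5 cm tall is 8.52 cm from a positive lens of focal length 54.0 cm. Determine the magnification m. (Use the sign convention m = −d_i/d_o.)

m = +1.19

1/d_i = 1/f − 1/d_o = 1/(54.00) − 1/(8.52) = -0.09885, so d_i = -10.12 cm.
m = −d_i/d_o = −(-10.12)/(8.52) = +1.19.
The image is virtual, upright and enlarged, on the same side as the object.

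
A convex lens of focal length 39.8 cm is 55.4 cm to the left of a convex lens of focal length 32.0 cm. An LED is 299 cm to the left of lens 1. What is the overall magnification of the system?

Lens 1: 1/d_i1 = 1/(39.8) − 1/(299) = 0.02178, so d_i1 = 45.91 cm; m₁ = −d_i1/d_o1 = -0.1535.
d_o2 = 55.4 − (45.91) = 9.490 cm.
Lens 2: 1/d_i2 = 1/(32.0) − 1/(9.490) = -0.07412, so d_i2 = -13.49 cm; m₂ = −d_i2/d_o2 = +1.422.
m = m₁·m₂ = (-0.1535)(+1.422) = -0.218.

m = -0.218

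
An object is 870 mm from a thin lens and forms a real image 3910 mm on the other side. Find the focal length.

Real image ⇒ d_i = +3910 mm.
1/f = 1/d_o + 1/d_i = 1/(870) + 1/(3910) = 0.001405, so f = 712 mm.
Since f is positive, the thin lens is converging.

f = 712 mm (converging)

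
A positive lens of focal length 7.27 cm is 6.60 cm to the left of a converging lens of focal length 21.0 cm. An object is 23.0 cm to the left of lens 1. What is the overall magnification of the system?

Lens 1: 1/d_i1 = 1/(7.27) − 1/(23.0) = 0.09407, so d_i1 = 10.63 cm; m₁ = −d_i1/d_o1 = -0.4622.
d_o2 = 6.60 − (10.63) = -4.030 cm (virtual object).
Lens 2: 1/d_i2 = 1/(21.0) − 1/(-4.030) = 0.2958, so d_i2 = 3.381 cm; m₂ = −d_i2/d_o2 = +0.8390.
m = m₁·m₂ = (-0.4622)(+0.8390) = -0.388.

m = -0.388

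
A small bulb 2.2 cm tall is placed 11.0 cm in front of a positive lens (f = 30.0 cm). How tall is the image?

3.47 cm

1/d_i = 1/f − 1/d_o = 1/(30.00) − 1/(11.0) = -0.05758, so d_i = -17.37 cm.
m = −d_i/d_o = +1.579.
|h_i| = |m|·h_o = 1.579 × 2.2 = 3.47 cm. The image is virtual, upright and enlarged, on the same side as the object.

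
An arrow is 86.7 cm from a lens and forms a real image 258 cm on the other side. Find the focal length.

Real image ⇒ d_i = +258 cm.
1/f = 1/d_o + 1/d_i = 1/(86.7) + 1/(258) = 0.01541, so f = 64.9 cm.
Since f is positive, the lens is converging.

f = 64.9 cm (converging)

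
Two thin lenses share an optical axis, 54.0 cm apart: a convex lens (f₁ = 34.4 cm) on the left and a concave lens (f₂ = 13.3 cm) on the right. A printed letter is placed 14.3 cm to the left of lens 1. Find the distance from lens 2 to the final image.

11.4 cm

Lens 1: 1/d_i1 = 1/f₁ − 1/d_o1 = 1/(34.4) − 1/(14.3) = -0.04086, so d_i1 = -24.47 cm.
The intermediate image is 24.47 cm to the left of lens 1 (virtual), which is 54.0 − (-24.47) = 78.47 cm to the left of lens 2, so d_o2 = +78.47 cm.
Lens 2 is diverging, so f₂ = −13.3 cm.
Lens 2: 1/d_i2 = 1/f₂ − 1/d_o2 = 1/(-13.3) − 1/(78.47) = -0.08793, so d_i2 = -11.4 cm.
The final image is virtual, 11.4 cm to the left of lens 2 (overall magnification ≈ 0.25).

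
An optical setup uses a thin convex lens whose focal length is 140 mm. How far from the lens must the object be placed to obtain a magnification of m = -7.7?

m = −d_i/d_o ⇒ d_i = −m·d_o.
1/f = 1/d_o + 1/d_i = 1/d_o − 1/(m·d_o) = (1 − 1/m)/d_o, so d_o = f(1 − 1/m) = (140.0)(1 − 1/(-7.7)) = 158 mm.

158 mm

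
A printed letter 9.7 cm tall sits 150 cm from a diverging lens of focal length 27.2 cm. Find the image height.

1.49 cm

For a diverging lens, f = -27.2 cm.
1/d_i = 1/f − 1/d_o = 1/(-27.20) − 1/(150) = -0.04343, so d_i = -23.02 cm.
m = −d_i/d_o = +0.1535.
|h_i| = |m|·h_o = 0.1535 × 9.7 = 1.49 cm. The image is virtual, upright and reduced, on the same side as the object.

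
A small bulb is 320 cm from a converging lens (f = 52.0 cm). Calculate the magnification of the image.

1/d_i = 1/f − 1/d_o = 1/(52.00) − 1/(320) = 0.01611, so d_i = 62.09 cm.
m = −d_i/d_o = −(62.09)/(320) = -0.194.
The image is real, inverted and reduced, on the far side of the lens.

m = -0.194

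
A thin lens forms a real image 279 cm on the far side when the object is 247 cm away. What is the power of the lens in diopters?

d_i = +279 cm.
1/f = 1/d_o + 1/d_i = 1/(247) + 1/(279) = 0.007633 cm⁻¹.
f = 131.0 cm = 1.310 m, so P = 1/f = +0.763 D.

P = +0.763 D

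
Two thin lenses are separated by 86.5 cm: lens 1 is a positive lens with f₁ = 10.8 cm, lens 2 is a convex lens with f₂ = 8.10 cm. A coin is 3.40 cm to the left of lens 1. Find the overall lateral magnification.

Lens 1: 1/d_i1 = 1/(10.8) − 1/(3.40) = -0.2015, so d_i1 = -4.962 cm; m₁ = −d_i1/d_o1 = +1.459.
d_o2 = 86.5 − (-4.962) = 91.46 cm.
Lens 2: 1/d_i2 = 1/(8.10) − 1/(91.46) = 0.1125, so d_i2 = 8.887 cm; m₂ = −d_i2/d_o2 = -0.09717.
m = m₁·m₂ = (+1.459)(-0.09717) = -0.142.

m = -0.142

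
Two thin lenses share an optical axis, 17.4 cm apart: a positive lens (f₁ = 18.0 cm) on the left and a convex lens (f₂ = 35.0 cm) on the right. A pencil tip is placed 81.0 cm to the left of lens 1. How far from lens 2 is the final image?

Lens 1: 1/d_i1 = 1/f₁ − 1/d_o1 = 1/(18.0) − 1/(81.0) = 0.04321, so d_i1 = 23.14 cm.
The intermediate image is 23.14 cm to the right of lens 1, which lies 5.740 cm to the right of lens 2 — a virtual object — so d_o2 = −5.740 cm.
Lens 2: 1/d_i2 = 1/f₂ − 1/d_o2 = 1/(35.0) − 1/(-5.740) = 0.2028, so d_i2 = 4.93 cm.
The final image is real, 4.93 cm to the right of lens 2 (overall magnification ≈ -0.25).

4.93 cm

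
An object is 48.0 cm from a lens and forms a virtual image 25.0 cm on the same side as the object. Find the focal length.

f = -52.2 cm (diverging)

Virtual image ⇒ d_i = −25.0 cm.
1/f = 1/d_o + 1/d_i = 1/(48.0) + 1/(-25.0) = -0.01917, so f = -52.2 cm.
Since f is negative, the lens is diverging.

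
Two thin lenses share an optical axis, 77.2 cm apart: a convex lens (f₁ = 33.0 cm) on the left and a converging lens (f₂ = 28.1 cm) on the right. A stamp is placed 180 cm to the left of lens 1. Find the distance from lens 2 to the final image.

Lens 1: 1/d_i1 = 1/f₁ − 1/d_o1 = 1/(33.0) − 1/(180) = 0.02475, so d_i1 = 40.41 cm.
The intermediate image is 40.41 cm to the right of lens 1, which is 77.2 − (40.41) = 36.79 cm to the left of lens 2, so d_o2 = +36.79 cm.
Lens 2: 1/d_i2 = 1/f₂ − 1/d_o2 = 1/(28.1) − 1/(36.79) = 0.008406, so d_i2 = 119 cm.
The final image is real, 119 cm to the right of lens 2 (overall magnification ≈ 0.73).

119 cm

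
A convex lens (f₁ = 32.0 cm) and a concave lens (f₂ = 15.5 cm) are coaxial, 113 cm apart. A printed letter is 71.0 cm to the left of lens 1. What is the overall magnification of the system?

Lens 1: 1/d_i1 = 1/(32.0) − 1/(71.0) = 0.01717, so d_i1 = 58.26 cm; m₁ = −d_i1/d_o1 = -0.8206.
d_o2 = 113 − (58.26) = 54.74 cm.
f₂ = −15.5 cm (diverging).
Lens 2: 1/d_i2 = 1/(-15.5) − 1/(54.74) = -0.08278, so d_i2 = -12.08 cm; m₂ = −d_i2/d_o2 = +0.2207.
m = m₁·m₂ = (-0.8206)(+0.2207) = -0.181.

m = -0.181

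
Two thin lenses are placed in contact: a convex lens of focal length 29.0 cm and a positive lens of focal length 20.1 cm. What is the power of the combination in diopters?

P = +8.42 D

P₁ = 1/f₁ = 1/(0.290 m) = +3.448 D; P₂ = 1/f₂ = 1/(0.201 m) = +4.975 D.
For thin lenses in contact, P = P₁ + P₂ = (+3.448) + (+4.975) = +8.42 D.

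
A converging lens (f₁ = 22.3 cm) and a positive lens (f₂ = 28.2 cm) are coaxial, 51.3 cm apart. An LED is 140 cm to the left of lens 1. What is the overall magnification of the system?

m = -1.56

Lens 1: 1/d_i1 = 1/(22.3) − 1/(140) = 0.03770, so d_i1 = 26.53 cm; m₁ = −d_i1/d_o1 = -0.1895.
d_o2 = 51.3 − (26.53) = 24.77 cm.
Lens 2: 1/d_i2 = 1/(28.2) − 1/(24.77) = -0.004910, so d_i2 = -203.6 cm; m₂ = −d_i2/d_o2 = +8.222.
m = m₁·m₂ = (-0.1895)(+8.222) = -1.56.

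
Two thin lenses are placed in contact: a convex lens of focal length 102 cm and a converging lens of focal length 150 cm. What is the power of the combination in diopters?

P = +1.65 D

P₁ = 1/f₁ = 1/(1.02 m) = +0.9804 D; P₂ = 1/f₂ = 1/(1.50 m) = +0.6667 D.
For thin lenses in contact, P = P₁ + P₂ = (+0.9804) + (+0.6667) = +1.65 D.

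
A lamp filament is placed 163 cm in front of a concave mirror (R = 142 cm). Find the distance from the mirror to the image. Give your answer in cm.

f = R/2 = 142/2 = 71.00 cm.
Mirror equation: 1/d_i = 1/f − 1/d_o = 1/(71.00) − 1/(163) = 0.01408 − 0.006135 = 0.007950, so d_i = 126 cm.
The image is real, inverted and reduced, in front of the mirror.

126 cm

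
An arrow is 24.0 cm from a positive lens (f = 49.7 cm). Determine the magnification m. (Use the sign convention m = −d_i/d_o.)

m = +1.93

1/d_i = 1/f − 1/d_o = 1/(49.70) − 1/(24.0) = -0.02155, so d_i = -46.41 cm.
m = −d_i/d_o = −(-46.41)/(24.0) = +1.93.
The image is virtual, upright and enlarged, on the same side as the object.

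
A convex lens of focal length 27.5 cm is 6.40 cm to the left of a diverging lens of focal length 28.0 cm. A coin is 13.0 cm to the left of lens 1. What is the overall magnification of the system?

m = +0.899

Lens 1: 1/d_i1 = 1/(27.5) − 1/(13.0) = -0.04056, so d_i1 = -24.66 cm; m₁ = −d_i1/d_o1 = +1.897.
d_o2 = 6.40 − (-24.66) = 31.06 cm.
f₂ = −28.0 cm (diverging).
Lens 2: 1/d_i2 = 1/(-28.0) − 1/(31.06) = -0.06791, so d_i2 = -14.73 cm; m₂ = −d_i2/d_o2 = +0.4741.
m = m₁·m₂ = (+1.897)(+0.4741) = +0.899.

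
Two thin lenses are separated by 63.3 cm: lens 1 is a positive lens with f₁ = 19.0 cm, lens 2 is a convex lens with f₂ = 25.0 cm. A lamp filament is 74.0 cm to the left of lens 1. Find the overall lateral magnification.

m = +0.678

Lens 1: 1/d_i1 = 1/(19.0) − 1/(74.0) = 0.03912, so d_i1 = 25.56 cm; m₁ = −d_i1/d_o1 = -0.3454.
d_o2 = 63.3 − (25.56) = 37.74 cm.
Lens 2: 1/d_i2 = 1/(25.0) − 1/(37.74) = 0.01350, so d_i2 = 74.06 cm; m₂ = −d_i2/d_o2 = -1.962.
m = m₁·m₂ = (-0.3454)(-1.962) = +0.678.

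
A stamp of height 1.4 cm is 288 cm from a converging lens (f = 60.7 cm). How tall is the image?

0.374 cm

1/d_i = 1/f − 1/d_o = 1/(60.70) − 1/(288) = 0.01300, so d_i = 76.91 cm.
m = −d_i/d_o = -0.2670.
|h_i| = |m|·h_o = 0.2670 × 1.4 = 0.374 cm. The image is real, inverted and reduced, on the far side of the lens.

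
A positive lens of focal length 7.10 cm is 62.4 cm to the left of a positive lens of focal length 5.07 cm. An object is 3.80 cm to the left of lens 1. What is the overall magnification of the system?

Lens 1: 1/d_i1 = 1/(7.10) − 1/(3.80) = -0.1223, so d_i1 = -8.176 cm; m₁ = −d_i1/d_o1 = +2.152.
d_o2 = 62.4 − (-8.176) = 70.58 cm.
Lens 2: 1/d_i2 = 1/(5.07) − 1/(70.58) = 0.1831, so d_i2 = 5.462 cm; m₂ = −d_i2/d_o2 = -0.07739.
m = m₁·m₂ = (+2.152)(-0.07739) = -0.167.

m = -0.167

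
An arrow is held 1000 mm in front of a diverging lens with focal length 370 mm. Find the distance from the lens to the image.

270 mm

For a diverging lens, f = -370 mm.
Thin-lens equation: 1/v = 1/f − 1/u = 1/(-370.0) − 1/(1000) = -0.002703 − 0.001000 = -0.003703, so v = -270 mm.
The image is virtual, upright and reduced, on the same side as the object.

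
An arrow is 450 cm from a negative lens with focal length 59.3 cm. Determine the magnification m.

For a negative lens, f = -59.3 cm.
1/d_i = 1/f − 1/d_o = 1/(-59.30) − 1/(450) = -0.01909, so d_i = -52.40 cm.
m = −d_i/d_o = −(-52.40)/(450) = +0.116.
The image is virtual, upright and reduced, on the same side as the object.

m = +0.116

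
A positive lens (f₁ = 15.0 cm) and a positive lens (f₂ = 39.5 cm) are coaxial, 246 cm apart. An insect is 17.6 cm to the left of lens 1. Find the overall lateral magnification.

Lens 1: 1/d_i1 = 1/(15.0) − 1/(17.6) = 0.009848, so d_i1 = 101.5 cm; m₁ = −d_i1/d_o1 = -5.767.
d_o2 = 246 − (101.5) = 144.5 cm.
Lens 2: 1/d_i2 = 1/(39.5) − 1/(144.5) = 0.01840, so d_i2 = 54.36 cm; m₂ = −d_i2/d_o2 = -0.3762.
m = m₁·m₂ = (-5.767)(-0.3762) = +2.17.

m = +2.17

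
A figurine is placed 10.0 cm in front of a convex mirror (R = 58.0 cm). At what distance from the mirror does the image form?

f = R/2 = 58.0/2 = 29.00 cm; for a convex mirror, f = -29.00 cm.
Mirror equation: 1/s_i = 1/f − 1/s_o = 1/(-29.00) − 1/(10.0) = -0.03448 − 0.1000 = -0.1345, so s_i = -7.44 cm.
The image is virtual, upright and reduced, behind the mirror.

7.44 cm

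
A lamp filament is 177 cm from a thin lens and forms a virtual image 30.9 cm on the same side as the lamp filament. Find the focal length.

f = -37.4 cm (diverging)

Virtual image ⇒ d_i = −30.9 cm.
1/f = 1/d_o + 1/d_i = 1/(177) + 1/(-30.9) = -0.02671, so f = -37.4 cm.
Since f is negative, the thin lens is diverging.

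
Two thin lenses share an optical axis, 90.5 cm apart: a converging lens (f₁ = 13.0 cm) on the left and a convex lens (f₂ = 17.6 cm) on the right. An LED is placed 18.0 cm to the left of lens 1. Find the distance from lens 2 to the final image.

Lens 1: 1/d_i1 = 1/f₁ − 1/d_o1 = 1/(13.0) − 1/(18.0) = 0.02137, so d_i1 = 46.80 cm.
The intermediate image is 46.80 cm to the right of lens 1, which is 90.5 − (46.80) = 43.70 cm to the left of lens 2, so d_o2 = +43.70 cm.
Lens 2: 1/d_i2 = 1/f₂ − 1/d_o2 = 1/(17.6) − 1/(43.70) = 0.03393, so d_i2 = 29.5 cm.
The final image is real, 29.5 cm to the right of lens 2 (overall magnification ≈ 1.8).

29.5 cm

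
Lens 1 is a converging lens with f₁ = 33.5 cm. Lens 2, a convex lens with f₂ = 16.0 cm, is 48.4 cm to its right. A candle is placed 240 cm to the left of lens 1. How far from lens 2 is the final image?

23.2 cm

Lens 1: 1/d_i1 = 1/f₁ − 1/d_o1 = 1/(33.5) − 1/(240) = 0.02568, so d_i1 = 38.93 cm.
The intermediate image is 38.93 cm to the right of lens 1, which is 48.4 − (38.93) = 9.470 cm to the left of lens 2, so d_o2 = +9.470 cm.
Lens 2: 1/d_i2 = 1/f₂ − 1/d_o2 = 1/(16.0) − 1/(9.470) = -0.04310, so d_i2 = -23.2 cm.
The final image is virtual, 23.2 cm to the left of lens 2 (overall magnification ≈ -0.40).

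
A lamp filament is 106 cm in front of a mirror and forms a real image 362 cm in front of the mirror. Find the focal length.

f = 82.0 cm (concave)

Real image ⇒ d_i = +362 cm.
1/f = 1/d_o + 1/d_i = 1/(106) + 1/(362) = 0.01220, so f = 82.0 cm.
Since f is positive, the mirror is concave.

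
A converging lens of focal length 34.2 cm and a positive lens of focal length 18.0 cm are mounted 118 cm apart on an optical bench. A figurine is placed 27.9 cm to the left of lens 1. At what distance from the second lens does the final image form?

19.3 cm

Lens 1: 1/d_i1 = 1/f₁ − 1/d_o1 = 1/(34.2) − 1/(27.9) = -0.006603, so d_i1 = -151.5 cm.
The intermediate image is 151.5 cm to the left of lens 1 (virtual), which is 118 − (-151.5) = 269.5 cm to the left of lens 2, so d_o2 = +269.5 cm.
Lens 2: 1/d_i2 = 1/f₂ − 1/d_o2 = 1/(18.0) − 1/(269.5) = 0.05184, so d_i2 = 19.3 cm.
The final image is real, 19.3 cm to the right of lens 2 (overall magnification ≈ -0.39).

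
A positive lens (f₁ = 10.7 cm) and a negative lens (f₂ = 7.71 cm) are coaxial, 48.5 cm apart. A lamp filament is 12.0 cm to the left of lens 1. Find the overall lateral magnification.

m = +1.49

Lens 1: 1/d_i1 = 1/(10.7) − 1/(12.0) = 0.01012, so d_i1 = 98.77 cm; m₁ = −d_i1/d_o1 = -8.231.
d_o2 = 48.5 − (98.77) = -50.27 cm (virtual object).
f₂ = −7.71 cm (diverging).
Lens 2: 1/d_i2 = 1/(-7.71) − 1/(-50.27) = -0.1098, so d_i2 = -9.107 cm; m₂ = −d_i2/d_o2 = -0.1812.
m = m₁·m₂ = (-8.231)(-0.1812) = +1.49.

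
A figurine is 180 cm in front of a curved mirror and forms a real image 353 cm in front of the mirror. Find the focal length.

Real image ⇒ d_i = +353 cm.
1/f = 1/d_o + 1/d_i = 1/(180) + 1/(353) = 0.008388, so f = 119 cm.
Since f is positive, the curved mirror is concave.

f = 119 cm (concave)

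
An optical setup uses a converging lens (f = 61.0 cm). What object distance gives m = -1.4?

105 cm

m = −d_i/d_o ⇒ d_i = −m·d_o.
1/f = 1/d_o + 1/d_i = 1/d_o − 1/(m·d_o) = (1 − 1/m)/d_o, so d_o = f(1 − 1/m) = (61.00)(1 − 1/(-1.4)) = 105 cm.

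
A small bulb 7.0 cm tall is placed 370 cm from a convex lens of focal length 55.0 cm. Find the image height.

1.22 cm

1/d_i = 1/f − 1/d_o = 1/(55.00) − 1/(370) = 0.01548, so d_i = 64.60 cm.
m = −d_i/d_o = -0.1746.
|h_i| = |m|·h_o = 0.1746 × 7.0 = 1.22 cm. The image is real, inverted and reduced, on the far side of the lens.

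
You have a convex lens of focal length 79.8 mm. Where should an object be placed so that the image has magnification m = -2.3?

114 mm

m = −d_i/d_o ⇒ d_i = −m·d_o.
1/f = 1/d_o + 1/d_i = 1/d_o − 1/(m·d_o) = (1 − 1/m)/d_o, so d_o = f(1 − 1/m) = (79.80)(1 − 1/(-2.3)) = 114 mm.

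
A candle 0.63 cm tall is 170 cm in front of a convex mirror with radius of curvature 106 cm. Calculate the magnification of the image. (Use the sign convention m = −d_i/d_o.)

f = R/2 = 106/2 = 53.00 cm; for a convex mirror, f = -53.00 cm.
1/d_i = 1/f − 1/d_o = 1/(-53.00) − 1/(170) = -0.02475, so d_i = -40.40 cm.
m = −d_i/d_o = −(-40.40)/(170) = +0.238.
The image is virtual, upright and reduced, behind the mirror.

m = +0.238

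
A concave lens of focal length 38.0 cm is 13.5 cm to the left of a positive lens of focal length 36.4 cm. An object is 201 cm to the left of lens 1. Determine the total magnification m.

f₁ = −38.0 cm (diverging).
Lens 1: 1/d_i1 = 1/(-38.0) − 1/(201) = -0.03129, so d_i1 = -31.96 cm; m₁ = −d_i1/d_o1 = +0.1590.
d_o2 = 13.5 − (-31.96) = 45.46 cm.
Lens 2: 1/d_i2 = 1/(36.4) − 1/(45.46) = 0.005475, so d_i2 = 182.6 cm; m₂ = −d_i2/d_o2 = -4.018.
m = m₁·m₂ = (+0.1590)(-4.018) = -0.639.

m = -0.639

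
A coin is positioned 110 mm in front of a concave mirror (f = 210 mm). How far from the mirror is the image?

Mirror equation: 1/d_i = 1/f − 1/d_o = 1/(210.0) − 1/(110) = 0.004762 − 0.009091 = -0.004329, so d_i = -231 mm.
The image is virtual, upright and enlarged, behind the mirror.

231 mm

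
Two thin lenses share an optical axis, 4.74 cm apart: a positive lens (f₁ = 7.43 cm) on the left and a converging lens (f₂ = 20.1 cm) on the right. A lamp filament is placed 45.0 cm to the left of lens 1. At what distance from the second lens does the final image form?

Lens 1: 1/d_i1 = 1/f₁ − 1/d_o1 = 1/(7.43) − 1/(45.0) = 0.1124, so d_i1 = 8.899 cm.
The intermediate image is 8.899 cm to the right of lens 1, which lies 4.159 cm to the right of lens 2 — a virtual object — so d_o2 = −4.159 cm.
Lens 2: 1/d_i2 = 1/f₂ − 1/d_o2 = 1/(20.1) − 1/(-4.159) = 0.2902, so d_i2 = 3.45 cm.
The final image is real, 3.45 cm to the right of lens 2 (overall magnification ≈ -0.16).

3.45 cm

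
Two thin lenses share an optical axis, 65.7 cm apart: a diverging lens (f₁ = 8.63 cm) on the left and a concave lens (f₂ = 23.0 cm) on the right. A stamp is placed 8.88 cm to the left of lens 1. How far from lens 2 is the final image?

Lens 1 is diverging, so f₁ = −8.63 cm.
Lens 1: 1/d_i1 = 1/f₁ − 1/d_o1 = 1/(-8.63) − 1/(8.88) = -0.2285, so d_i1 = -4.377 cm.
The intermediate image is 4.377 cm to the left of lens 1 (virtual), which is 65.7 − (-4.377) = 70.08 cm to the left of lens 2, so d_o2 = +70.08 cm.
Lens 2 is diverging, so f₂ = −23.0 cm.
Lens 2: 1/d_i2 = 1/f₂ − 1/d_o2 = 1/(-23.0) − 1/(70.08) = -0.05775, so d_i2 = -17.3 cm.
The final image is virtual, 17.3 cm to the left of lens 2 (overall magnification ≈ 0.12).

17.3 cm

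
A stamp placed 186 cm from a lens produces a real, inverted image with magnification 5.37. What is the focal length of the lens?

f = 157 cm (converging)

m = −d_i/d_o ⇒ d_i = −m·d_o = −(-5.37)·(186) = 998.8 cm.
1/f = 1/d_o + 1/d_i = 1/(186) + 1/(998.8) = 0.006378, so f = 157 cm.
Since f is positive, the lens is converging.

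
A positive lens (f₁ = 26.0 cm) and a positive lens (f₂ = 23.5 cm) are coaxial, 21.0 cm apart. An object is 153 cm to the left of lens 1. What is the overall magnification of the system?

Lens 1: 1/d_i1 = 1/(26.0) − 1/(153) = 0.03193, so d_i1 = 31.32 cm; m₁ = −d_i1/d_o1 = -0.2047.
d_o2 = 21.0 − (31.32) = -10.32 cm (virtual object).
Lens 2: 1/d_i2 = 1/(23.5) − 1/(-10.32) = 0.1395, so d_i2 = 7.171 cm; m₂ = −d_i2/d_o2 = +0.6949.
m = m₁·m₂ = (-0.2047)(+0.6949) = -0.142.

m = -0.142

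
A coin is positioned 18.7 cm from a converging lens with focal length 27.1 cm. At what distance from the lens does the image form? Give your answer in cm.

Thin-lens equation: 1/d_i = 1/f − 1/d_o = 1/(27.10) − 1/(18.7) = 0.03690 − 0.05348 = -0.01658, so d_i = -60.3 cm.
The image is virtual, upright and enlarged, on the same side as the object.

60.3 cm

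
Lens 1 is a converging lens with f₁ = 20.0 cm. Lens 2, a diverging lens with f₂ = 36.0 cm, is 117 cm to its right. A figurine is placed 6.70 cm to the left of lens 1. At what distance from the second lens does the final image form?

Lens 1: 1/d_i1 = 1/f₁ − 1/d_o1 = 1/(20.0) − 1/(6.70) = -0.09925, so d_i1 = -10.08 cm.
The intermediate image is 10.08 cm to the left of lens 1 (virtual), which is 117 − (-10.08) = 127.1 cm to the left of lens 2, so d_o2 = +127.1 cm.
Lens 2 is diverging, so f₂ = −36.0 cm.
Lens 2: 1/d_i2 = 1/f₂ − 1/d_o2 = 1/(-36.0) − 1/(127.1) = -0.03565, so d_i2 = -28.1 cm.
The final image is virtual, 28.1 cm to the left of lens 2 (overall magnification ≈ 0.33).

28.1 cm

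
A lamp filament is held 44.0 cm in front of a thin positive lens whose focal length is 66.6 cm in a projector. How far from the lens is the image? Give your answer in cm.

Lens equation: 1/s_i = 1/f − 1/s_o = 1/(66.60) − 1/(44.0) = 0.01502 − 0.02273 = -0.007712, so s_i = -130 cm.
The image is virtual, upright and enlarged, on the same side as the object.

130 cm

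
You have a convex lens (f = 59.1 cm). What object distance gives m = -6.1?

m = −d_i/d_o ⇒ d_i = −m·d_o.
1/f = 1/d_o + 1/d_i = 1/d_o − 1/(m·d_o) = (1 − 1/m)/d_o, so d_o = f(1 − 1/m) = (59.10)(1 − 1/(-6.1)) = 68.8 cm.

68.8 cm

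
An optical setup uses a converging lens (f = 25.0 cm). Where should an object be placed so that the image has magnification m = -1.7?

39.7 cm

m = −d_i/d_o ⇒ d_i = −m·d_o.
1/f = 1/d_o + 1/d_i = 1/d_o − 1/(m·d_o) = (1 − 1/m)/d_o, so d_o = f(1 − 1/m) = (25.00)(1 − 1/(-1.7)) = 39.7 cm.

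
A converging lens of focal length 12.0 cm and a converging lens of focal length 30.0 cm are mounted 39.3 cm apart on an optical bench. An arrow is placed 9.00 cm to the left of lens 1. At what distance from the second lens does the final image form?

Lens 1: 1/d_i1 = 1/f₁ − 1/d_o1 = 1/(12.0) − 1/(9.00) = -0.02778, so d_i1 = -36.00 cm.
The intermediate image is 36.00 cm to the left of lens 1 (virtual), which is 39.3 − (-36.00) = 75.30 cm to the left of lens 2, so d_o2 = +75.30 cm.
Lens 2: 1/d_i2 = 1/f₂ − 1/d_o2 = 1/(30.0) − 1/(75.30) = 0.02005, so d_i2 = 49.9 cm.
The final image is real, 49.9 cm to the right of lens 2 (overall magnification ≈ -2.6).

49.9 cm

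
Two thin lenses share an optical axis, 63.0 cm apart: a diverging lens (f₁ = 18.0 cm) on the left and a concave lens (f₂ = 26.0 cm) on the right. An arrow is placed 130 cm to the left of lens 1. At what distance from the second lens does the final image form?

Lens 1 is diverging, so f₁ = −18.0 cm.
Lens 1: 1/d_i1 = 1/f₁ − 1/d_o1 = 1/(-18.0) − 1/(130) = -0.06325, so d_i1 = -15.81 cm.
The intermediate image is 15.81 cm to the left of lens 1 (virtual), which is 63.0 − (-15.81) = 78.81 cm to the left of lens 2, so d_o2 = +78.81 cm.
Lens 2 is diverging, so f₂ = −26.0 cm.
Lens 2: 1/d_i2 = 1/f₂ − 1/d_o2 = 1/(-26.0) − 1/(78.81) = -0.05115, so d_i2 = -19.6 cm.
The final image is virtual, 19.6 cm to the left of lens 2 (overall magnification ≈ 0.030).

19.6 cm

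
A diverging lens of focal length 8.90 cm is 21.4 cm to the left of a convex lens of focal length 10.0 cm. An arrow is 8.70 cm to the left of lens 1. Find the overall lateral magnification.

f₁ = −8.90 cm (diverging).
Lens 1: 1/d_i1 = 1/(-8.90) − 1/(8.70) = -0.2273, so d_i1 = -4.399 cm; m₁ = −d_i1/d_o1 = +0.5056.
d_o2 = 21.4 − (-4.399) = 25.80 cm.
Lens 2: 1/d_i2 = 1/(10.0) − 1/(25.80) = 0.06124, so d_i2 = 16.33 cm; m₂ = −d_i2/d_o2 = -0.6329.
m = m₁·m₂ = (+0.5056)(-0.6329) = -0.320.

m = -0.320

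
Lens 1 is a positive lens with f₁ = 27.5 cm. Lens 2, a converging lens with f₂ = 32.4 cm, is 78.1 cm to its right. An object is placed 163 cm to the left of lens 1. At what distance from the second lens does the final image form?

116 cm

Lens 1: 1/d_i1 = 1/f₁ − 1/d_o1 = 1/(27.5) − 1/(163) = 0.03023, so d_i1 = 33.08 cm.
The intermediate image is 33.08 cm to the right of lens 1, which is 78.1 − (33.08) = 45.02 cm to the left of lens 2, so d_o2 = +45.02 cm.
Lens 2: 1/d_i2 = 1/f₂ − 1/d_o2 = 1/(32.4) − 1/(45.02) = 0.008652, so d_i2 = 116 cm.
The final image is real, 116 cm to the right of lens 2 (overall magnification ≈ 0.52).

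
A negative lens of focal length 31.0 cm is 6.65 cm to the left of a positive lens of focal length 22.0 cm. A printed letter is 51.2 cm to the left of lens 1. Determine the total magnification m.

f₁ = −31.0 cm (diverging).
Lens 1: 1/d_i1 = 1/(-31.0) − 1/(51.2) = -0.05179, so d_i1 = -19.31 cm; m₁ = −d_i1/d_o1 = +0.3771.
d_o2 = 6.65 − (-19.31) = 25.96 cm.
Lens 2: 1/d_i2 = 1/(22.0) − 1/(25.96) = 0.006934, so d_i2 = 144.2 cm; m₂ = −d_i2/d_o2 = -5.556.
m = m₁·m₂ = (+0.3771)(-5.556) = -2.10.

m = -2.10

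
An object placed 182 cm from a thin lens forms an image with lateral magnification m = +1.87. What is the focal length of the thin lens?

f = 391 cm (converging)

m = −d_i/d_o ⇒ d_i = −m·d_o = −(+1.87)·(182) = -340.3 cm.
1/f = 1/d_o + 1/d_i = 1/(182) + 1/(-340.3) = 0.002556, so f = 391 cm.
Since f is positive, the thin lens is converging.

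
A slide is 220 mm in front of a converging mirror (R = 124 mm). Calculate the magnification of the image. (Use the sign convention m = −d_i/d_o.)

f = R/2 = 124/2 = 62.00 mm.
1/d_i = 1/f − 1/d_o = 1/(62.00) − 1/(220) = 0.01158, so d_i = 86.33 mm.
m = −d_i/d_o = −(86.33)/(220) = -0.392.
The image is real, inverted and reduced, in front of the mirror.

m = -0.392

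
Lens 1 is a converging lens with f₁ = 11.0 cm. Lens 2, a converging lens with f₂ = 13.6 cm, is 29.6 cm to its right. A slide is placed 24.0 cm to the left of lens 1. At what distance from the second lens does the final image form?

Lens 1: 1/d_i1 = 1/f₁ − 1/d_o1 = 1/(11.0) − 1/(24.0) = 0.04924, so d_i1 = 20.31 cm.
The intermediate image is 20.31 cm to the right of lens 1, which is 29.6 − (20.31) = 9.290 cm to the left of lens 2, so d_o2 = +9.290 cm.
Lens 2: 1/d_i2 = 1/f₂ − 1/d_o2 = 1/(13.6) − 1/(9.290) = -0.03411, so d_i2 = -29.3 cm.
The final image is virtual, 29.3 cm to the left of lens 2 (overall magnification ≈ -2.7).

29.3 cm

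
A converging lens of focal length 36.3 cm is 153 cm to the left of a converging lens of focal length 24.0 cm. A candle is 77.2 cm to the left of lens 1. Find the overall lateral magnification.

Lens 1: 1/d_i1 = 1/(36.3) − 1/(77.2) = 0.01459, so d_i1 = 68.52 cm; m₁ = −d_i1/d_o1 = -0.8876.
d_o2 = 153 − (68.52) = 84.48 cm.
Lens 2: 1/d_i2 = 1/(24.0) − 1/(84.48) = 0.02983, so d_i2 = 33.52 cm; m₂ = −d_i2/d_o2 = -0.3968.
m = m₁·m₂ = (-0.8876)(-0.3968) = +0.352.

m = +0.352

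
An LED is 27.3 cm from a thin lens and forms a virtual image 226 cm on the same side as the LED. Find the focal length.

f = 31.1 cm (converging)

Virtual image ⇒ d_i = −226 cm.
1/f = 1/d_o + 1/d_i = 1/(27.3) + 1/(-226) = 0.03221, so f = 31.1 cm.
Since f is positive, the thin lens is converging.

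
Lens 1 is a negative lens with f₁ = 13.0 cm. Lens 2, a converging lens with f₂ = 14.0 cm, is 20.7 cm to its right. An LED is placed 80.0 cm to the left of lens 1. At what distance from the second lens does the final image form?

25.0 cm

Lens 1 is diverging, so f₁ = −13.0 cm.
Lens 1: 1/d_i1 = 1/f₁ − 1/d_o1 = 1/(-13.0) − 1/(80.0) = -0.08942, so d_i1 = -11.18 cm.
The intermediate image is 11.18 cm to the left of lens 1 (virtual), which is 20.7 − (-11.18) = 31.88 cm to the left of lens 2, so d_o2 = +31.88 cm.
Lens 2: 1/d_i2 = 1/f₂ − 1/d_o2 = 1/(14.0) − 1/(31.88) = 0.04006, so d_i2 = 25.0 cm.
The final image is real, 25.0 cm to the right of lens 2 (overall magnification ≈ -0.11).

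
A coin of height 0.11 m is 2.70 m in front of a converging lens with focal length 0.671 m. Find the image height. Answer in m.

0.0364 m

1/d_i = 1/f − 1/d_o = 1/(0.6710) − 1/(2.70) = 1.120, so d_i = 0.8929 m.
m = −d_i/d_o = -0.3307.
|h_i| = |m|·h_o = 0.3307 × 0.11 = 0.0364 m. The image is real, inverted and reduced, on the far side of the lens.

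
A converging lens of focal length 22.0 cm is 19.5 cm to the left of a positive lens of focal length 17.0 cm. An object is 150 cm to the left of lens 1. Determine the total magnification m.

m = -0.126

Lens 1: 1/d_i1 = 1/(22.0) − 1/(150) = 0.03879, so d_i1 = 25.78 cm; m₁ = −d_i1/d_o1 = -0.1719.
d_o2 = 19.5 − (25.78) = -6.280 cm (virtual object).
Lens 2: 1/d_i2 = 1/(17.0) − 1/(-6.280) = 0.2181, so d_i2 = 4.586 cm; m₂ = −d_i2/d_o2 = +0.7302.
m = m₁·m₂ = (-0.1719)(+0.7302) = -0.126.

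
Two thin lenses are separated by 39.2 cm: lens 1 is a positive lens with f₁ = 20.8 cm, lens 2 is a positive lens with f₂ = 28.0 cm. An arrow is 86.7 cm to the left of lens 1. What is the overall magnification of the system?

Lens 1: 1/d_i1 = 1/(20.8) − 1/(86.7) = 0.03654, so d_i1 = 27.37 cm; m₁ = −d_i1/d_o1 = -0.3157.
d_o2 = 39.2 − (27.37) = 11.83 cm.
Lens 2: 1/d_i2 = 1/(28.0) − 1/(11.83) = -0.04882, so d_i2 = -20.48 cm; m₂ = −d_i2/d_o2 = +1.732.
m = m₁·m₂ = (-0.3157)(+1.732) = -0.547.

m = -0.547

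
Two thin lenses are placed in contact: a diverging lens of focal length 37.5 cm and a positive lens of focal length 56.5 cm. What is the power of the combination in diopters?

P = -0.897 D

P₁ = 1/f₁ = 1/(-0.375 m) = -2.667 D; P₂ = 1/f₂ = 1/(0.565 m) = +1.770 D.
For thin lenses in contact, P = P₁ + P₂ = (-2.667) + (+1.770) = -0.897 D.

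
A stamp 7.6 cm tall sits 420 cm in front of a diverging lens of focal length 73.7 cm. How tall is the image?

For a diverging lens, f = -73.7 cm.
1/d_i = 1/f − 1/d_o = 1/(-73.70) − 1/(420) = -0.01595, so d_i = -62.70 cm.
m = −d_i/d_o = +0.1493.
|h_i| = |m|·h_o = 0.1493 × 7.6 = 1.13 cm. The image is virtual, upright and reduced, on the same side as the object.

1.13 cm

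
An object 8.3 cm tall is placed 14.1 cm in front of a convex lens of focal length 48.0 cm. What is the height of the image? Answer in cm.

11.8 cm

1/d_i = 1/f − 1/d_o = 1/(48.00) − 1/(14.1) = -0.05009, so d_i = -19.96 cm.
m = −d_i/d_o = +1.416.
|h_i| = |m|·h_o = 1.416 × 8.3 = 11.8 cm. The image is virtual, upright and enlarged, on the same side as the object.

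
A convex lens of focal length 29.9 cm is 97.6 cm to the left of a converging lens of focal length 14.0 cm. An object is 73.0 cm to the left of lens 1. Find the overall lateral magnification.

Lens 1: 1/d_i1 = 1/(29.9) − 1/(73.0) = 0.01975, so d_i1 = 50.64 cm; m₁ = −d_i1/d_o1 = -0.6937.
d_o2 = 97.6 − (50.64) = 46.96 cm.
Lens 2: 1/d_i2 = 1/(14.0) − 1/(46.96) = 0.05013, so d_i2 = 19.95 cm; m₂ = −d_i2/d_o2 = -0.4248.
m = m₁·m₂ = (-0.6937)(-0.4248) = +0.295.

m = +0.295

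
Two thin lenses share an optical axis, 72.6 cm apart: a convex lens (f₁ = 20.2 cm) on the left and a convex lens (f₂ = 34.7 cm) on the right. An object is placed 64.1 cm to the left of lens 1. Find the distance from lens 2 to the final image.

178 cm

Lens 1: 1/d_i1 = 1/f₁ − 1/d_o1 = 1/(20.2) − 1/(64.1) = 0.03390, so d_i1 = 29.49 cm.
The intermediate image is 29.49 cm to the right of lens 1, which is 72.6 − (29.49) = 43.11 cm to the left of lens 2, so d_o2 = +43.11 cm.
Lens 2: 1/d_i2 = 1/f₂ − 1/d_o2 = 1/(34.7) − 1/(43.11) = 0.005622, so d_i2 = 178 cm.
The final image is real, 178 cm to the right of lens 2 (overall magnification ≈ 1.9).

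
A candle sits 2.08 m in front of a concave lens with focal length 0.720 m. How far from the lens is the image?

0.535 m

For a concave lens, f = -0.720 m.
Lens equation: 1/v = 1/f − 1/u = 1/(-0.7200) − 1/(2.08) = -1.389 − 0.4808 = -1.870, so v = -0.535 m.
The image is virtual, upright and reduced, on the same side as the object.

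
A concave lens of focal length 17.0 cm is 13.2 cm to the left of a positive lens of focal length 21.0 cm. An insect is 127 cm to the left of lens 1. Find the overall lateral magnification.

m = -0.345

f₁ = −17.0 cm (diverging).
Lens 1: 1/d_i1 = 1/(-17.0) − 1/(127) = -0.06670, so d_i1 = -14.99 cm; m₁ = −d_i1/d_o1 = +0.1180.
d_o2 = 13.2 − (-14.99) = 28.19 cm.
Lens 2: 1/d_i2 = 1/(21.0) − 1/(28.19) = 0.01215, so d_i2 = 82.34 cm; m₂ = −d_i2/d_o2 = -2.921.
m = m₁·m₂ = (+0.1180)(-2.921) = -0.345.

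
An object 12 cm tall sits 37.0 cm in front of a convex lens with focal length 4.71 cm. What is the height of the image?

1/d_i = 1/f − 1/d_o = 1/(4.710) − 1/(37.0) = 0.1853, so d_i = 5.397 cm.
m = −d_i/d_o = -0.1459.
|h_i| = |m|·h_o = 0.1459 × 12 = 1.75 cm. The image is real, inverted and reduced, on the far side of the lens.

1.75 cm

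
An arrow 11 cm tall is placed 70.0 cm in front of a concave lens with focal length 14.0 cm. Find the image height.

1.83 cm

For a concave lens, f = -14.0 cm.
1/d_i = 1/f − 1/d_o = 1/(-14.00) − 1/(70.0) = -0.08571, so d_i = -11.67 cm.
m = −d_i/d_o = +0.1667.
|h_i| = |m|·h_o = 0.1667 × 11 = 1.83 cm. The image is virtual, upright and reduced, on the same side as the object.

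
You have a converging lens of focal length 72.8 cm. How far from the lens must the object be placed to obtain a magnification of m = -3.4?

m = −d_i/d_o ⇒ d_i = −m·d_o.
1/f = 1/d_o + 1/d_i = 1/d_o − 1/(m·d_o) = (1 − 1/m)/d_o, so d_o = f(1 − 1/m) = (72.80)(1 − 1/(-3.4)) = 94.2 cm.

94.2 cm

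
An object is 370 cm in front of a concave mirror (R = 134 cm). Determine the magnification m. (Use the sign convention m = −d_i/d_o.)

m = -0.221

f = R/2 = 134/2 = 67.00 cm.
1/d_i = 1/f − 1/d_o = 1/(67.00) − 1/(370) = 0.01222, so d_i = 81.82 cm.
m = −d_i/d_o = −(81.82)/(370) = -0.221.
The image is real, inverted and reduced, in front of the mirror.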